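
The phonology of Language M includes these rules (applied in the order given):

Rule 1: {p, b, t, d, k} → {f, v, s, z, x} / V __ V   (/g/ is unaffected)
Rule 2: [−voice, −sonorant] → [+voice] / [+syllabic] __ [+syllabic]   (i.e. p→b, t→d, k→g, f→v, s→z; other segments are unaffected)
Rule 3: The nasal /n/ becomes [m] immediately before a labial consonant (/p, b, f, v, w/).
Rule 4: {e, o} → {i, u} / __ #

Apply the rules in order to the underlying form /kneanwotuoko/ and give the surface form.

kneamwozuoxu

Rule 1 (intervocalic spirantization): /t/ is a stop between vowels /o/ and /u/, so it spirantizes to the fricative [s]. /k/ is a stop between vowels /o/ and /o/, so it spirantizes to the fricative [x]. /kneanwotuoko/ → kneanwosuoxo.
Rule 2 (intervocalic voicing): /s/ is a voiceless obstruent between vowels /o/ and /u/, so it voices to [z]. /kneanwosuoxo/ → kneanwozuoxo.
Rule 3 (nasal place assimilation): /n/ precedes the labial consonant /w/, so it assimilates in place to [m]. /kneanwozuoxo/ → kneamwozuoxo.
Rule 4 (final vowel raising): /o/ is a mid vowel in word-final position, so it raises to [u]. /kneamwozuoxo/ → kneamwozuoxu.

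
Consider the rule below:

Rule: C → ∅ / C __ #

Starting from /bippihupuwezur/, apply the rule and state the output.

No segment of /bippihupuwezur/ meets the structural description of the rule, so the form surfaces unchanged.

bippihupuwezur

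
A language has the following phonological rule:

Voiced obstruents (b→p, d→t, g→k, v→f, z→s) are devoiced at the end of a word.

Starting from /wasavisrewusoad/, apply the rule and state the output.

/d/ is a voiced obstruent in word-final position, so it devoices to [t].
Surface form: [wasavisrewusoat].

wasavisrewusoat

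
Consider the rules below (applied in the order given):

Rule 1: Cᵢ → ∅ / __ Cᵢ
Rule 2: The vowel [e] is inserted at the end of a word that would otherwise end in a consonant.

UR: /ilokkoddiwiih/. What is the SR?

Rule 1 (degemination): /kk/ is a geminate; the first /k/ deletes. /dd/ is a geminate; the first /d/ deletes. /ilokkoddiwiih/ → ilokodiwiih.
Rule 2 (final e-epenthesis): the form ends in the consonant /h/, so [e] is inserted word-finally. /ilokodiwiih/ → ilokodiwiihe.

ilokodiwiihe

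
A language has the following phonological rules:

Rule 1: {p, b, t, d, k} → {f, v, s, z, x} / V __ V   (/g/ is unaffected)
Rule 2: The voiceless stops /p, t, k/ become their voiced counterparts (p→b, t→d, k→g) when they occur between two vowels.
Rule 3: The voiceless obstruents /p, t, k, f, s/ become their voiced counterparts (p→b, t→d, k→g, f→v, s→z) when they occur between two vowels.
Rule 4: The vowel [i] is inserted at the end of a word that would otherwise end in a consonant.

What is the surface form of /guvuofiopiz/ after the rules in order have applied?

Rule 1 (intervocalic spirantization): /p/ is a stop between vowels /o/ and /i/, so it spirantizes to the fricative [f]. /guvuofiopiz/ → guvuofiofiz.
Rule 2 (intervocalic voicing): no segment meets the environment; /guvuofiofiz/ is unchanged.
Rule 3 (intervocalic voicing): /f/ is a voiceless obstruent between vowels /o/ and /i/, so it voices to [v]. /f/ is a voiceless obstruent between vowels /o/ and /i/, so it voices to [v]. /guvuofiofiz/ → guvuovioviz.
Rule 4 (final i-epenthesis): the form ends in the consonant /z/, so [i] is inserted word-finally. /guvuovioviz/ → guvuoviovizi.

guvuoviovizi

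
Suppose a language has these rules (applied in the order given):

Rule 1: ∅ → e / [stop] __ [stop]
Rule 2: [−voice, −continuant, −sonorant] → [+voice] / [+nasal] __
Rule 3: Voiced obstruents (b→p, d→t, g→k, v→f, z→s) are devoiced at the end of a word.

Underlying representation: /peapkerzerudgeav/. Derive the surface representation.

peapekerzerudegeaf

Rule 1 (stop-cluster e-epenthesis): /p/ and /k/ form a stop–stop cluster, so [e] is inserted between them. /d/ and /g/ form a stop–stop cluster, so [e] is inserted between them. /peapkerzerudgeav/ → peapekerzerudegeav.
Rule 2 (post-nasal voicing): no segment meets the environment; /peapekerzerudegeav/ is unchanged.
Rule 3 (final devoicing): /v/ is a voiced obstruent in word-final position, so it devoices to [f]. /peapekerzerudegeav/ → peapekerzerudegeaf.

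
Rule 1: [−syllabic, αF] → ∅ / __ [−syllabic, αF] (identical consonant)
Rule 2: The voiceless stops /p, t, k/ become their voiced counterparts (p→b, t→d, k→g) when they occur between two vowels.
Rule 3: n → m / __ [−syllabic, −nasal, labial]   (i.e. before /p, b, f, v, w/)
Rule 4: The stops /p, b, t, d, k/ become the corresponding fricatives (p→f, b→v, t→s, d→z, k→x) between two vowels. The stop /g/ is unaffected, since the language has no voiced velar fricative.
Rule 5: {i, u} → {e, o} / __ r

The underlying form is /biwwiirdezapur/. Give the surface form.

biwierdezavor

Rule 1 (degemination): /ww/ is a geminate; the first /w/ deletes. /biwwiirdezapur/ → biwiirdezapur.
Rule 2 (intervocalic voicing): /p/ is a voiceless stop between vowels /a/ and /u/, so it voices to [b]. /biwiirdezapur/ → biwiirdezabur.
Rule 3 (nasal place assimilation): no segment meets the environment; /biwiirdezabur/ is unchanged.
Rule 4 (intervocalic spirantization): /b/ is a stop between vowels /a/ and /u/, so it spirantizes to the fricative [v]. /biwiirdezabur/ → biwiirdezavur.
Rule 5 (pre-rhotic lowering): /i/ is a high vowel immediately before /r/, so it lowers to [e]. /u/ is a high vowel immediately before /r/, so it lowers to [o]. /biwiirdezavur/ → biwierdezavor.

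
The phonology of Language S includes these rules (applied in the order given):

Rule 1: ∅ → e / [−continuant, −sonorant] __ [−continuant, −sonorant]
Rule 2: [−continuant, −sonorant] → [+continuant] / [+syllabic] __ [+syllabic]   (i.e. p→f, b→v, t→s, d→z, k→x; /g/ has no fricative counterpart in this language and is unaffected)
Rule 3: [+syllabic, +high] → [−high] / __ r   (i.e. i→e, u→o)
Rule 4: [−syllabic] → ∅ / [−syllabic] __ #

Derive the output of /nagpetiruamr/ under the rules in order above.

Rule 1 (stop-cluster e-epenthesis): /g/ and /p/ form a stop–stop cluster, so [e] is inserted between them. /nagpetiruamr/ → nagepetiruamr.
Rule 2 (intervocalic spirantization): /p/ is a stop between vowels /e/ and /e/, so it spirantizes to the fricative [f]. /t/ is a stop between vowels /e/ and /i/, so it spirantizes to the fricative [s]. /nagepetiruamr/ → nagefesiruamr.
Rule 3 (pre-rhotic lowering): /i/ is a high vowel immediately before /r/, so it lowers to [e]. /nagefesiruamr/ → nagefeseruamr.
Rule 4 (final cluster simplification): /r/ is the second consonant of a word-final cluster /mr/, so it deletes. /nagefeseruamr/ → nagefeseruam.

nagefeseruam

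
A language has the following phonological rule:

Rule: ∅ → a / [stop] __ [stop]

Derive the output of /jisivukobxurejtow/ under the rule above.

jisivukobxurejtow

No segment of /jisivukobxurejtow/ meets the structural description of the rule, so the form surfaces unchanged.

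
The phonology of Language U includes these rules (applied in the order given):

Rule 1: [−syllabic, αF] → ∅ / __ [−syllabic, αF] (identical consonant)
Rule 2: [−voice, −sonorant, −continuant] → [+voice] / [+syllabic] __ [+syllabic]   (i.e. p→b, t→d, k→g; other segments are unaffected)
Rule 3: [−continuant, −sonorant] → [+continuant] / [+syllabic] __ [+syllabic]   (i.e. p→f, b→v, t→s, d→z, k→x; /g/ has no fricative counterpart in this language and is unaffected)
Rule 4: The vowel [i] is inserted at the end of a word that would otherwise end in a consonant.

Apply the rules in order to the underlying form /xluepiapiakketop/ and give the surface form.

Rule 1 (degemination): /kk/ is a geminate; the first /k/ deletes. /xluepiapiakketop/ → xluepiapiaketop.
Rule 2 (intervocalic voicing): /p/ is a voiceless stop between vowels /e/ and /i/, so it voices to [b]. /p/ is a voiceless stop between vowels /a/ and /i/, so it voices to [b]. /k/ is a voiceless stop between vowels /a/ and /e/, so it voices to [g]. /t/ is a voiceless stop between vowels /e/ and /o/, so it voices to [d]. /xluepiapiaketop/ → xluebiabiagedop.
Rule 3 (intervocalic spirantization): /b/ is a stop between vowels /e/ and /i/, so it spirantizes to the fricative [v]. /b/ is a stop between vowels /a/ and /i/, so it spirantizes to the fricative [v]. /d/ is a stop between vowels /e/ and /o/, so it spirantizes to the fricative [z]. /xluebiabiagedop/ → xlueviaviagezop.
Rule 4 (final i-epenthesis): the form ends in the consonant /p/, so [i] is inserted word-finally. /xlueviaviagezop/ → xlueviaviagezopi.

xlueviaviagezopi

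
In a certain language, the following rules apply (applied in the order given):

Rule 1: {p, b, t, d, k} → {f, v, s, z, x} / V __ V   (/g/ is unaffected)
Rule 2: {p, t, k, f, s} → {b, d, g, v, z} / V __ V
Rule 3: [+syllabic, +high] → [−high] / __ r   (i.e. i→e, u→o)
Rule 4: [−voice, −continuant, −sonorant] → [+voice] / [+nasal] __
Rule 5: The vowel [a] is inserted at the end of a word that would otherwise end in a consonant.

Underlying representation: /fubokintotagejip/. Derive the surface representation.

Rule 1 (intervocalic spirantization): /b/ is a stop between vowels /u/ and /o/, so it spirantizes to the fricative [v]. /k/ is a stop between vowels /o/ and /i/, so it spirantizes to the fricative [x]. /t/ is a stop between vowels /o/ and /a/, so it spirantizes to the fricative [s]. /fubokintotagejip/ → fuvoxintosagejip.
Rule 2 (intervocalic voicing): /s/ is a voiceless obstruent between vowels /o/ and /a/, so it voices to [z]. /fuvoxintosagejip/ → fuvoxintozagejip.
Rule 3 (pre-rhotic lowering): no segment meets the environment; /fuvoxintozagejip/ is unchanged.
Rule 4 (post-nasal voicing): /t/ is a voiceless stop immediately after the nasal /n/, so it voices to [d]. /fuvoxintozagejip/ → fuvoxindozagejip.
Rule 5 (final a-epenthesis): the form ends in the consonant /p/, so [a] is inserted word-finally. /fuvoxindozagejip/ → fuvoxindozagejipa.

fuvoxindozagejipa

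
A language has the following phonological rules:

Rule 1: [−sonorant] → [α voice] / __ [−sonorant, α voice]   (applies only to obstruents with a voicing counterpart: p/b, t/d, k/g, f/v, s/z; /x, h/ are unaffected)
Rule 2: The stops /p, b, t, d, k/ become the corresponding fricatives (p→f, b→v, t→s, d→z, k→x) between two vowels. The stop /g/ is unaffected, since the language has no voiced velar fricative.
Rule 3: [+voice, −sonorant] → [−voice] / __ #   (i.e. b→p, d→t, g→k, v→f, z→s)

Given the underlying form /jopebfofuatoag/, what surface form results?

jofepfofuasoak

Rule 1 (regressive voicing assimilation): /b/ precedes the voiceless obstruent /f/, so it devoices to [p] by assimilation. /jopebfofuatoag/ → jopepfofuatoag.
Rule 2 (intervocalic spirantization): /p/ is a stop between vowels /o/ and /e/, so it spirantizes to the fricative [f]. /t/ is a stop between vowels /a/ and /o/, so it spirantizes to the fricative [s]. /jopepfofuatoag/ → jofepfofuasoag.
Rule 3 (final devoicing): /g/ is a voiced obstruent in word-final position, so it devoices to [k]. /jofepfofuasoag/ → jofepfofuasoak.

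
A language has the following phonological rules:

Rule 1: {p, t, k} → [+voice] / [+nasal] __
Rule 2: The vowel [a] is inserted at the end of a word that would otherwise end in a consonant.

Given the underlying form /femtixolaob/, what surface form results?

Rule 1 (post-nasal voicing): /t/ is a voiceless stop immediately after the nasal /m/, so it voices to [d]. /femtixolaob/ → femdixolaob.
Rule 2 (final a-epenthesis): the form ends in the consonant /b/, so [a] is inserted word-finally. /femdixolaob/ → femdixolaoba.

femdixolaoba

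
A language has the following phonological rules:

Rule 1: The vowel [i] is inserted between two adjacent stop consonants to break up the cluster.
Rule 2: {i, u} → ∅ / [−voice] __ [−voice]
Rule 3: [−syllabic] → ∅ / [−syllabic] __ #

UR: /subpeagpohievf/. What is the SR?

subipeagipohiev

Rule 1 (stop-cluster i-epenthesis): /b/ and /p/ form a stop–stop cluster, so [i] is inserted between them. /g/ and /p/ form a stop–stop cluster, so [i] is inserted between them. /subpeagpohievf/ → subipeagipohievf.
Rule 2 (high vowel syncope): no segment meets the environment; /subipeagipohievf/ is unchanged.
Rule 3 (final cluster simplification): /f/ is the second consonant of a word-final cluster /vf/, so it deletes. /subipeagipohievf/ → subipeagipohiev.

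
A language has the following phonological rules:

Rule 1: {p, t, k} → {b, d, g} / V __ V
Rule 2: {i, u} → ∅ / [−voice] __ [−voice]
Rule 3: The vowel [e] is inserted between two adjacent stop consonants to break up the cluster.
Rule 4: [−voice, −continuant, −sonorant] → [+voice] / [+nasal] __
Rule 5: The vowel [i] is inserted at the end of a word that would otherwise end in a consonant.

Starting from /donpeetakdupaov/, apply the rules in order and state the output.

Rule 1 (intervocalic voicing): /t/ is a voiceless stop between vowels /e/ and /a/, so it voices to [d]. /p/ is a voiceless stop between vowels /u/ and /a/, so it voices to [b]. /donpeetakdupaov/ → donpeedakdubaov.
Rule 2 (high vowel syncope): no segment meets the environment; /donpeedakdubaov/ is unchanged.
Rule 3 (stop-cluster e-epenthesis): /k/ and /d/ form a stop–stop cluster, so [e] is inserted between them. /donpeedakdubaov/ → donpeedakedubaov.
Rule 4 (post-nasal voicing): /p/ is a voiceless stop immediately after the nasal /n/, so it voices to [b]. /donpeedakedubaov/ → donbeedakedubaov.
Rule 5 (final i-epenthesis): the form ends in the consonant /v/, so [i] is inserted word-finally. /donbeedakedubaov/ → donbeedakedubaovi.

donbeedakedubaovi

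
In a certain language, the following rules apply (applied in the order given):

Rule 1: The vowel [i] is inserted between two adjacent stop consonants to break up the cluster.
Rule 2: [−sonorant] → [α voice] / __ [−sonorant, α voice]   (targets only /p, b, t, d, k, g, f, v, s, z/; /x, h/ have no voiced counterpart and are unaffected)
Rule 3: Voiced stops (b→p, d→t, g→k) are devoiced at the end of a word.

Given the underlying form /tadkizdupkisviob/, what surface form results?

tadikizdupikizviop

Rule 1 (stop-cluster i-epenthesis): /d/ and /k/ form a stop–stop cluster, so [i] is inserted between them. /p/ and /k/ form a stop–stop cluster, so [i] is inserted between them. /tadkizdupkisviob/ → tadikizdupikisviob.
Rule 2 (regressive voicing assimilation): /s/ precedes the voiced obstruent /v/, so it voices to [z] by assimilation. /tadikizdupikisviob/ → tadikizdupikizviob.
Rule 3 (final devoicing): /b/ is a voiced stop in word-final position, so it devoices to [p]. /tadikizdupikizviob/ → tadikizdupikizviop.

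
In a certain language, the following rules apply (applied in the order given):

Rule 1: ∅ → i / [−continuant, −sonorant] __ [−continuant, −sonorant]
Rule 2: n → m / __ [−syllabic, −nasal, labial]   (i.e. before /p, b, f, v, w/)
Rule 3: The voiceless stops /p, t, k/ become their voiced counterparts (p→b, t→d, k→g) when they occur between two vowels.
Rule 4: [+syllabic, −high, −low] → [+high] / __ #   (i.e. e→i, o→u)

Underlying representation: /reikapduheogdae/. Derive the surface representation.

reigabiduheogidai

Rule 1 (stop-cluster i-epenthesis): /p/ and /d/ form a stop–stop cluster, so [i] is inserted between them. /g/ and /d/ form a stop–stop cluster, so [i] is inserted between them. /reikapduheogdae/ → reikapiduheogidae.
Rule 2 (nasal place assimilation): no segment meets the environment; /reikapiduheogidae/ is unchanged.
Rule 3 (intervocalic voicing): /k/ is a voiceless stop between vowels /i/ and /a/, so it voices to [g]. /p/ is a voiceless stop between vowels /a/ and /i/, so it voices to [b]. /reikapiduheogidae/ → reigabiduheogidae.
Rule 4 (final vowel raising): /e/ is a mid vowel in word-final position, so it raises to [i]. /reigabiduheogidae/ → reigabiduheogidai.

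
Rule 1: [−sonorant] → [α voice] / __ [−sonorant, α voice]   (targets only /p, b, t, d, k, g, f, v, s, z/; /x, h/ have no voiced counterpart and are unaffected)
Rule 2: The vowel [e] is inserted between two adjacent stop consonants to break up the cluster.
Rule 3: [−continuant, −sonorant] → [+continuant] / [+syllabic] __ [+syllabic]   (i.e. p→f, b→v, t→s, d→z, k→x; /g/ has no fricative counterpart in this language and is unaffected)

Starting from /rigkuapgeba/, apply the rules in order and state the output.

rixexuavegeva

Rule 1 (regressive voicing assimilation): /g/ precedes the voiceless obstruent /k/, so it devoices to [k] by assimilation. /p/ precedes the voiced obstruent /g/, so it voices to [b] by assimilation. /rigkuapgeba/ → rikkuabgeba.
Rule 2 (stop-cluster e-epenthesis): /k/ and /k/ form a stop–stop cluster, so [e] is inserted between them. /b/ and /g/ form a stop–stop cluster, so [e] is inserted between them. /rikkuabgeba/ → rikekuabegeba.
Rule 3 (intervocalic spirantization): /k/ is a stop between vowels /i/ and /e/, so it spirantizes to the fricative [x]. /k/ is a stop between vowels /e/ and /u/, so it spirantizes to the fricative [x]. /b/ is a stop between vowels /a/ and /e/, so it spirantizes to the fricative [v]. /b/ is a stop between vowels /e/ and /a/, so it spirantizes to the fricative [v]. /rikekuabegeba/ → rixexuavegeva.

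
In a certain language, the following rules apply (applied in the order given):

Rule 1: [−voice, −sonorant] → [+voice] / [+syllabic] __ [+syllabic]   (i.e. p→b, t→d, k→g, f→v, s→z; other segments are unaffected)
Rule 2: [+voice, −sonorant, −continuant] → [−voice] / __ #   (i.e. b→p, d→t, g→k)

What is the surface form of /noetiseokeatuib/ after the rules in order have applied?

Rule 1 (intervocalic voicing): /t/ is a voiceless obstruent between vowels /e/ and /i/, so it voices to [d]. /s/ is a voiceless obstruent between vowels /i/ and /e/, so it voices to [z]. /k/ is a voiceless obstruent between vowels /o/ and /e/, so it voices to [g]. /t/ is a voiceless obstruent between vowels /a/ and /u/, so it voices to [d]. /noetiseokeatuib/ → noedizeogeaduib.
Rule 2 (final devoicing): /b/ is a voiced stop in word-final position, so it devoices to [p]. /noedizeogeaduib/ → noedizeogeaduip.

noedizeogeaduip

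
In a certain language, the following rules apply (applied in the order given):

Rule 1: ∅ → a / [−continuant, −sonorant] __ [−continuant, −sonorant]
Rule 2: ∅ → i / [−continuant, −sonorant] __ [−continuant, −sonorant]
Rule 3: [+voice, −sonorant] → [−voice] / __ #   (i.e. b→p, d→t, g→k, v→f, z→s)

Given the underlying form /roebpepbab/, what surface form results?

Rule 1 (stop-cluster a-epenthesis): /b/ and /p/ form a stop–stop cluster, so [a] is inserted between them. /p/ and /b/ form a stop–stop cluster, so [a] is inserted between them. /roebpepbab/ → roebapepabab.
Rule 2 (stop-cluster i-epenthesis): no segment meets the environment; /roebapepabab/ is unchanged.
Rule 3 (final devoicing): /b/ is a voiced obstruent in word-final position, so it devoices to [p]. /roebapepabab/ → roebapepabap.

roebapepabap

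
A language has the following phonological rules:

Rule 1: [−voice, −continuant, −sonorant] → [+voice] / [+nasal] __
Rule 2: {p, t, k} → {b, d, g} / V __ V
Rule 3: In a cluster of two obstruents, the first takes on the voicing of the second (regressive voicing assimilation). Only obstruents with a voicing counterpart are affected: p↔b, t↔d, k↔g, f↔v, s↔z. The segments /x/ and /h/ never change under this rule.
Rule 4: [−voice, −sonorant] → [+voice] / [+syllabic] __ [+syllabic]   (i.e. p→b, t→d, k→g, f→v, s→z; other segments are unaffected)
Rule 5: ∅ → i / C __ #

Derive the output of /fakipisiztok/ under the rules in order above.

fagibizistoki

Rule 1 (post-nasal voicing): no segment meets the environment; /fakipisiztok/ is unchanged.
Rule 2 (intervocalic voicing): /k/ is a voiceless stop between vowels /a/ and /i/, so it voices to [g]. /p/ is a voiceless stop between vowels /i/ and /i/, so it voices to [b]. /fakipisiztok/ → fagibisiztok.
Rule 3 (regressive voicing assimilation): /z/ precedes the voiceless obstruent /t/, so it devoices to [s] by assimilation. /fagibisiztok/ → fagibisistok.
Rule 4 (intervocalic voicing): /s/ is a voiceless obstruent between vowels /i/ and /i/, so it voices to [z]. /fagibisistok/ → fagibizistok.
Rule 5 (final i-epenthesis): the form ends in the consonant /k/, so [i] is inserted word-finally. /fagibizistok/ → fagibizistoki.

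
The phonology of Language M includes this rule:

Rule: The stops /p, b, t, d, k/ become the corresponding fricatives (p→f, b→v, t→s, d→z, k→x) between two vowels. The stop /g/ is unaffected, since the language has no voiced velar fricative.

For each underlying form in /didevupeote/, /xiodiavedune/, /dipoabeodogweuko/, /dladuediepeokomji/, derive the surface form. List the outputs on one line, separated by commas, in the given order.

dizevufeose, xioziavezune, difoaveozogweuxo, dlazueziefeoxomji

/didevupeote/: /d/ is a stop between vowels /i/ and /e/, so it spirantizes to the fricative [z]. /p/ is a stop between vowels /u/ and /e/, so it spirantizes to the fricative [f]. /t/ is a stop between vowels /o/ and /e/, so it spirantizes to the fricative [s]. → [dizevufeose].
/xiodiavedune/: /d/ is a stop between vowels /o/ and /i/, so it spirantizes to the fricative [z]. /d/ is a stop between vowels /e/ and /u/, so it spirantizes to the fricative [z]. → [xioziavezune].
/dipoabeodogweuko/: /p/ is a stop between vowels /i/ and /o/, so it spirantizes to the fricative [f]. /b/ is a stop between vowels /a/ and /e/, so it spirantizes to the fricative [v]. /d/ is a stop between vowels /o/ and /o/, so it spirantizes to the fricative [z]. /k/ is a stop between vowels /u/ and /o/, so it spirantizes to the fricative [x]. → [difoaveozogweuxo].
/dladuediepeokomji/: /d/ is a stop between vowels /a/ and /u/, so it spirantizes to the fricative [z]. /d/ is a stop between vowels /e/ and /i/, so it spirantizes to the fricative [z]. /p/ is a stop between vowels /e/ and /e/, so it spirantizes to the fricative [f]. /k/ is a stop between vowels /o/ and /o/, so it spirantizes to the fricative [x]. → [dlazueziefeoxomji].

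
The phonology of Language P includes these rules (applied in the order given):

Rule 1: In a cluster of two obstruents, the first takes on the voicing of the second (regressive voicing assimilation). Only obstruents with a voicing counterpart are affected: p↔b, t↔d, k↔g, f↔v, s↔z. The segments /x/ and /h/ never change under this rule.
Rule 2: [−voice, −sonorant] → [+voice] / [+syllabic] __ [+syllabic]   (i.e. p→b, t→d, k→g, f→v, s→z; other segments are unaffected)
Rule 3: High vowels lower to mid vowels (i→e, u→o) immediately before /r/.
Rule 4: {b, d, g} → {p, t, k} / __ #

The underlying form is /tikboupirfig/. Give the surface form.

Rule 1 (regressive voicing assimilation): /k/ precedes the voiced obstruent /b/, so it voices to [g] by assimilation. /tikboupirfig/ → tigboupirfig.
Rule 2 (intervocalic voicing): /p/ is a voiceless obstruent between vowels /u/ and /i/, so it voices to [b]. /tigboupirfig/ → tigboubirfig.
Rule 3 (pre-rhotic lowering): /i/ is a high vowel immediately before /r/, so it lowers to [e]. /tigboubirfig/ → tigbouberfig.
Rule 4 (final devoicing): /g/ is a voiced stop in word-final position, so it devoices to [k]. /tigbouberfig/ → tigbouberfik.

tigbouberfik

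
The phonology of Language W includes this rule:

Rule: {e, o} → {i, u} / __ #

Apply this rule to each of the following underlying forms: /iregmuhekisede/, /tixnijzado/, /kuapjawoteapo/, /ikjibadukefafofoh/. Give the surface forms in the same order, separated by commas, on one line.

iregmuhekisedi, tixnijzadu, kuapjawoteapu, ikjibadukefafofoh

/iregmuhekisede/: /e/ is a mid vowel in word-final position, so it raises to [i]. → [iregmuhekisedi].
/tixnijzado/: /o/ is a mid vowel in word-final position, so it raises to [u]. → [tixnijzadu].
/kuapjawoteapo/: /o/ is a mid vowel in word-final position, so it raises to [u]. → [kuapjawoteapu].
/ikjibadukefafofoh/: the rule's environment is not met; surfaces unchanged as [ikjibadukefafofoh].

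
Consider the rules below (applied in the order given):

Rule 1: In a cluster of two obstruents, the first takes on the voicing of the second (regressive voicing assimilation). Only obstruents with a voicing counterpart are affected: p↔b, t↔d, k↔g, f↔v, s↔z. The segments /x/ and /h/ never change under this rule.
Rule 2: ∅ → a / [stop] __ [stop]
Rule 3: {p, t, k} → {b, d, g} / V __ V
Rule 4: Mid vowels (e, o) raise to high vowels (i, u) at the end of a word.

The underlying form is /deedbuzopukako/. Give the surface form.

deedabuzobugagu

Rule 1 (regressive voicing assimilation): no segment meets the environment; /deedbuzopukako/ is unchanged.
Rule 2 (stop-cluster a-epenthesis): /d/ and /b/ form a stop–stop cluster, so [a] is inserted between them. /deedbuzopukako/ → deedabuzopukako.
Rule 3 (intervocalic voicing): /p/ is a voiceless stop between vowels /o/ and /u/, so it voices to [b]. /k/ is a voiceless stop between vowels /u/ and /a/, so it voices to [g]. /k/ is a voiceless stop between vowels /a/ and /o/, so it voices to [g]. /deedabuzopukako/ → deedabuzobugago.
Rule 4 (final vowel raising): /o/ is a mid vowel in word-final position, so it raises to [u]. /deedabuzobugago/ → deedabuzobugagu.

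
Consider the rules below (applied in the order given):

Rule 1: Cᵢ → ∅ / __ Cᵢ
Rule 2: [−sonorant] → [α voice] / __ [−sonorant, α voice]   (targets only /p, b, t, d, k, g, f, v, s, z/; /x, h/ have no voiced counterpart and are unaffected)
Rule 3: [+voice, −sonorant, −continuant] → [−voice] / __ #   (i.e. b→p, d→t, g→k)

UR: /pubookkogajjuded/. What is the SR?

Rule 1 (degemination): /kk/ is a geminate; the first /k/ deletes. /jj/ is a geminate; the first /j/ deletes. /pubookkogajjuded/ → pubookogajuded.
Rule 2 (regressive voicing assimilation): no segment meets the environment; /pubookogajuded/ is unchanged.
Rule 3 (final devoicing): /d/ is a voiced stop in word-final position, so it devoices to [t]. /pubookogajuded/ → pubookogajudet.

pubookogajudet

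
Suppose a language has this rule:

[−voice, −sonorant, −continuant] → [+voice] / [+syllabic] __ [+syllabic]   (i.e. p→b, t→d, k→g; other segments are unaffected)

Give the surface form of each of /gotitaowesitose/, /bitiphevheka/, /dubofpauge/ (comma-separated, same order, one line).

/gotitaowesitose/: /t/ is a voiceless stop between vowels /o/ and /i/, so it voices to [d]. /t/ is a voiceless stop between vowels /i/ and /a/, so it voices to [d]. /t/ is a voiceless stop between vowels /i/ and /o/, so it voices to [d]. → [godidaowesidose].
/bitiphevheka/: /t/ is a voiceless stop between vowels /i/ and /i/, so it voices to [d]. /k/ is a voiceless stop between vowels /e/ and /a/, so it voices to [g]. → [bidiphevhega].
/dubofpauge/: the rule's environment is not met; surfaces unchanged as [dubofpauge].

godidaowesidose, bidiphevhega, dubofpauge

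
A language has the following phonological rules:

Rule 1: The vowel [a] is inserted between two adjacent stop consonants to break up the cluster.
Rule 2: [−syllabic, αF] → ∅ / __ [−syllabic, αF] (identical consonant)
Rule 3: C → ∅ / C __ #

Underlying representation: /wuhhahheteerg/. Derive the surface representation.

Rule 1 (stop-cluster a-epenthesis): no segment meets the environment; /wuhhahheteerg/ is unchanged.
Rule 2 (degemination): /hh/ is a geminate; the first /h/ deletes. /hh/ is a geminate; the first /h/ deletes. /wuhhahheteerg/ → wuhaheteerg.
Rule 3 (final cluster simplification): /g/ is the second consonant of a word-final cluster /rg/, so it deletes. /wuhaheteerg/ → wuhaheteer.

wuhaheteer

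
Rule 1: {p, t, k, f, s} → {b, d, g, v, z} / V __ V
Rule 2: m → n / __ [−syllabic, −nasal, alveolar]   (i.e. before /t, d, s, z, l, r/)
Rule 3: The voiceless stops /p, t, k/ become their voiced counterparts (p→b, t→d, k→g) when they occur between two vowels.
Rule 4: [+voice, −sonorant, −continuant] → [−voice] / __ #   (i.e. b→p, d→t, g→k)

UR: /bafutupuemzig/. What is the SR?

Rule 1 (intervocalic voicing): /f/ is a voiceless obstruent between vowels /a/ and /u/, so it voices to [v]. /t/ is a voiceless obstruent between vowels /u/ and /u/, so it voices to [d]. /p/ is a voiceless obstruent between vowels /u/ and /u/, so it voices to [b]. /bafutupuemzig/ → bavudubuemzig.
Rule 2 (nasal place assimilation): /m/ precedes the alveolar consonant /z/, so it assimilates in place to [n]. /bavudubuemzig/ → bavudubuenzig.
Rule 3 (intervocalic voicing): no segment meets the environment; /bavudubuenzig/ is unchanged.
Rule 4 (final devoicing): /g/ is a voiced stop in word-final position, so it devoices to [k]. /bavudubuenzig/ → bavudubuenzik.

bavudubuenzik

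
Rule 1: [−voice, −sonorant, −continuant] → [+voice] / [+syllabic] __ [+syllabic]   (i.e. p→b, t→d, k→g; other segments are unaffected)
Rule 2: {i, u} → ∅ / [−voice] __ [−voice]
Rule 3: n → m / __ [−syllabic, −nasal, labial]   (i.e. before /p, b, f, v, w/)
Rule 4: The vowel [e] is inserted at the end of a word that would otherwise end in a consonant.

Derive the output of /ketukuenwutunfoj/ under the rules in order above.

keduguemwudumfoje

Rule 1 (intervocalic voicing): /t/ is a voiceless stop between vowels /e/ and /u/, so it voices to [d]. /k/ is a voiceless stop between vowels /u/ and /u/, so it voices to [g]. /t/ is a voiceless stop between vowels /u/ and /u/, so it voices to [d]. /ketukuenwutunfoj/ → keduguenwudunfoj.
Rule 2 (high vowel syncope): no segment meets the environment; /keduguenwudunfoj/ is unchanged.
Rule 3 (nasal place assimilation): /n/ precedes the labial consonant /w/, so it assimilates in place to [m]. /n/ precedes the labial consonant /f/, so it assimilates in place to [m]. /keduguenwudunfoj/ → keduguemwudumfoj.
Rule 4 (final e-epenthesis): the form ends in the consonant /j/, so [e] is inserted word-finally. /keduguemwudumfoj/ → keduguemwudumfoje.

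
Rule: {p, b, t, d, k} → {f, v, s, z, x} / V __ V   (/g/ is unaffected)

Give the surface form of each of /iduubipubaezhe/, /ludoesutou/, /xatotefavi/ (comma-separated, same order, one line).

izuuvifuvaezhe, luzoesusou, xasosefavi

/iduubipubaezhe/: /d/ is a stop between vowels /i/ and /u/, so it spirantizes to the fricative [z]. /b/ is a stop between vowels /u/ and /i/, so it spirantizes to the fricative [v]. /p/ is a stop between vowels /i/ and /u/, so it spirantizes to the fricative [f]. /b/ is a stop between vowels /u/ and /a/, so it spirantizes to the fricative [v]. → [izuuvifuvaezhe].
/ludoesutou/: /d/ is a stop between vowels /u/ and /o/, so it spirantizes to the fricative [z]. /t/ is a stop between vowels /u/ and /o/, so it spirantizes to the fricative [s]. → [luzoesusou].
/xatotefavi/: /t/ is a stop between vowels /a/ and /o/, so it spirantizes to the fricative [s]. /t/ is a stop between vowels /o/ and /e/, so it spirantizes to the fricative [s]. → [xasosefavi].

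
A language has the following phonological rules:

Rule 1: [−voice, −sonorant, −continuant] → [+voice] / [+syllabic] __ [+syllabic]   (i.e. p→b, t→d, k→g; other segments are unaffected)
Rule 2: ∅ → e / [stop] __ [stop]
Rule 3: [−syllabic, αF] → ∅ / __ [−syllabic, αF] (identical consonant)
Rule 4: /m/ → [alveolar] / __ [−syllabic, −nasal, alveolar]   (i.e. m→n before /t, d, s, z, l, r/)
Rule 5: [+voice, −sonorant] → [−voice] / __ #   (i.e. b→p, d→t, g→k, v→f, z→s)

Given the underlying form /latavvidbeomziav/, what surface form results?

ladavidebeonziaf

Rule 1 (intervocalic voicing): /t/ is a voiceless stop between vowels /a/ and /a/, so it voices to [d]. /latavvidbeomziav/ → ladavvidbeomziav.
Rule 2 (stop-cluster e-epenthesis): /d/ and /b/ form a stop–stop cluster, so [e] is inserted between them. /ladavvidbeomziav/ → ladavvidebeomziav.
Rule 3 (degemination): /vv/ is a geminate; the first /v/ deletes. /ladavvidebeomziav/ → ladavidebeomziav.
Rule 4 (nasal place assimilation): /m/ precedes the alveolar consonant /z/, so it assimilates in place to [n]. /ladavidebeomziav/ → ladavidebeonziav.
Rule 5 (final devoicing): /v/ is a voiced obstruent in word-final position, so it devoices to [f]. /ladavidebeonziav/ → ladavidebeonziaf.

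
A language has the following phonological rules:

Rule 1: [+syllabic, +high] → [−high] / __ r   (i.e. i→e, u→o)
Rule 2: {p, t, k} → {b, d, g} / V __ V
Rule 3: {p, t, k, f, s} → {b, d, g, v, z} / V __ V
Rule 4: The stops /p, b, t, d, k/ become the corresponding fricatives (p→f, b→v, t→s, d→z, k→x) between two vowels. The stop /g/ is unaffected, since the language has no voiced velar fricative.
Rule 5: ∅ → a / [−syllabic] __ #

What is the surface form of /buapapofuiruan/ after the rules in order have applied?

Rule 1 (pre-rhotic lowering): /i/ is a high vowel immediately before /r/, so it lowers to [e]. /buapapofuiruan/ → buapapofueruan.
Rule 2 (intervocalic voicing): /p/ is a voiceless stop between vowels /a/ and /a/, so it voices to [b]. /p/ is a voiceless stop between vowels /a/ and /o/, so it voices to [b]. /buapapofueruan/ → buababofueruan.
Rule 3 (intervocalic voicing): /f/ is a voiceless obstruent between vowels /o/ and /u/, so it voices to [v]. /buababofueruan/ → buababovueruan.
Rule 4 (intervocalic spirantization): /b/ is a stop between vowels /a/ and /a/, so it spirantizes to the fricative [v]. /b/ is a stop between vowels /a/ and /o/, so it spirantizes to the fricative [v]. /buababovueruan/ → buavavovueruan.
Rule 5 (final a-epenthesis): the form ends in the consonant /n/, so [a] is inserted word-finally. /buavavovueruan/ → buavavovueruana.

buavavovueruana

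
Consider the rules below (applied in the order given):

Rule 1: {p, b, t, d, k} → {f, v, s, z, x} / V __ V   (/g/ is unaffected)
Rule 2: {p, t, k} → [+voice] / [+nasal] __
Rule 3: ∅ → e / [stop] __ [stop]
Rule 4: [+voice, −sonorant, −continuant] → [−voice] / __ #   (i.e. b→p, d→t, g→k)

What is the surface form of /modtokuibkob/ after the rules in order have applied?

modetoxuibekop

Rule 1 (intervocalic spirantization): /k/ is a stop between vowels /o/ and /u/, so it spirantizes to the fricative [x]. /modtokuibkob/ → modtoxuibkob.
Rule 2 (post-nasal voicing): no segment meets the environment; /modtoxuibkob/ is unchanged.
Rule 3 (stop-cluster e-epenthesis): /d/ and /t/ form a stop–stop cluster, so [e] is inserted between them. /b/ and /k/ form a stop–stop cluster, so [e] is inserted between them. /modtoxuibkob/ → modetoxuibekob.
Rule 4 (final devoicing): /b/ is a voiced stop in word-final position, so it devoices to [p]. /modetoxuibekob/ → modetoxuibekop.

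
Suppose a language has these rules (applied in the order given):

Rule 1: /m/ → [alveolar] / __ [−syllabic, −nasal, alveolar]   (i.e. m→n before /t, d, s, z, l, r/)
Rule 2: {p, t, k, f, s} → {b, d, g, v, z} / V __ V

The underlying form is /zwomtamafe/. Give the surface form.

zwontamave

Rule 1 (nasal place assimilation): /m/ precedes the alveolar consonant /t/, so it assimilates in place to [n]. /zwomtamafe/ → zwontamafe.
Rule 2 (intervocalic voicing): /f/ is a voiceless obstruent between vowels /a/ and /e/, so it voices to [v]. /zwontamafe/ → zwontamave.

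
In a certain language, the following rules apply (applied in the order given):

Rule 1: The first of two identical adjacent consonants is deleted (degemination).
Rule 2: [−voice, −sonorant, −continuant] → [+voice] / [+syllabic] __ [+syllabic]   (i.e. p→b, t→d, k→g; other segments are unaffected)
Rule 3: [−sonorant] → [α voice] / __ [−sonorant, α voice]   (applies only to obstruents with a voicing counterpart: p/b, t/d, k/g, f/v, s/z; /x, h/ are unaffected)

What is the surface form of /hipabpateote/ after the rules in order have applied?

Rule 1 (degemination): no segment meets the environment; /hipabpateote/ is unchanged.
Rule 2 (intervocalic voicing): /p/ is a voiceless stop between vowels /i/ and /a/, so it voices to [b]. /t/ is a voiceless stop between vowels /a/ and /e/, so it voices to [d]. /t/ is a voiceless stop between vowels /o/ and /e/, so it voices to [d]. /hipabpateote/ → hibabpadeode.
Rule 3 (regressive voicing assimilation): /b/ precedes the voiceless obstruent /p/, so it devoices to [p] by assimilation. /hibabpadeode/ → hibappadeode.

hibappadeode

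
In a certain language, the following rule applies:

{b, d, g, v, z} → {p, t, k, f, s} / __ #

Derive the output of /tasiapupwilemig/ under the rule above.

tasiapupwilemik

/g/ is a voiced obstruent in word-final position, so it devoices to [k].
Surface form: [tasiapupwilemik].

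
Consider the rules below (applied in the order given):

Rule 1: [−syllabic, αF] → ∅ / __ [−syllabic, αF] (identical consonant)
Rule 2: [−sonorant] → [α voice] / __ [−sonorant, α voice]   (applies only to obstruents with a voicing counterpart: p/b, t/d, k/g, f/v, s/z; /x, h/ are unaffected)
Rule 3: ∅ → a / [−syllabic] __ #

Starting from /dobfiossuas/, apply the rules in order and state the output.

Rule 1 (degemination): /ss/ is a geminate; the first /s/ deletes. /dobfiossuas/ → dobfiosuas.
Rule 2 (regressive voicing assimilation): /b/ precedes the voiceless obstruent /f/, so it devoices to [p] by assimilation. /dobfiosuas/ → dopfiosuas.
Rule 3 (final a-epenthesis): the form ends in the consonant /s/, so [a] is inserted word-finally. /dopfiosuas/ → dopfiosuasa.

dopfiosuasa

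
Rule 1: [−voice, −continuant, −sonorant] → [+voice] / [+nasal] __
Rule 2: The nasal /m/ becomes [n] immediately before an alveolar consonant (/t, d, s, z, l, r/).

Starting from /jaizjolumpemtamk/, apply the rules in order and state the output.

jaizjolumbendamg

Rule 1 (post-nasal voicing): /p/ is a voiceless stop immediately after the nasal /m/, so it voices to [b]. /t/ is a voiceless stop immediately after the nasal /m/, so it voices to [d]. /k/ is a voiceless stop immediately after the nasal /m/, so it voices to [g]. /jaizjolumpemtamk/ → jaizjolumbemdamg.
Rule 2 (nasal place assimilation): /m/ precedes the alveolar consonant /d/, so it assimilates in place to [n]. /jaizjolumbemdamg/ → jaizjolumbendamg.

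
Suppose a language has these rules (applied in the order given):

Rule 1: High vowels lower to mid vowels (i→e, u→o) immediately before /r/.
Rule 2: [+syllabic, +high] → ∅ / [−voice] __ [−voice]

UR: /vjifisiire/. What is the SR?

vjifsiere

Rule 1 (pre-rhotic lowering): /i/ is a high vowel immediately before /r/, so it lowers to [e]. /vjifisiire/ → vjifisiere.
Rule 2 (high vowel syncope): /i/ is a high vowel flanked by voiceless consonants /f/ and /s/, so it deletes. /vjifisiere/ → vjifsiere.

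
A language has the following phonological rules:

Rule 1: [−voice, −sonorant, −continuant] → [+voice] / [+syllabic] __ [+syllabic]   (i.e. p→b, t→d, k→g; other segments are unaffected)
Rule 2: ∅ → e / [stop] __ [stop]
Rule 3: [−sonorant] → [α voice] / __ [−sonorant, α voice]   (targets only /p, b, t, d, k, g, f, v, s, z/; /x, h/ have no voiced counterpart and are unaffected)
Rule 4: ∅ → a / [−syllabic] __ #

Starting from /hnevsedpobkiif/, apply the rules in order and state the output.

hnefsedepobekiifa

Rule 1 (intervocalic voicing): no segment meets the environment; /hnevsedpobkiif/ is unchanged.
Rule 2 (stop-cluster e-epenthesis): /d/ and /p/ form a stop–stop cluster, so [e] is inserted between them. /b/ and /k/ form a stop–stop cluster, so [e] is inserted between them. /hnevsedpobkiif/ → hnevsedepobekiif.
Rule 3 (regressive voicing assimilation): /v/ precedes the voiceless obstruent /s/, so it devoices to [f] by assimilation. /hnevsedepobekiif/ → hnefsedepobekiif.
Rule 4 (final a-epenthesis): the form ends in the consonant /f/, so [a] is inserted word-finally. /hnefsedepobekiif/ → hnefsedepobekiifa.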